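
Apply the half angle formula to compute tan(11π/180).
tan(11π/180) = sin 11π/90 / (1 + cos 11π/90) = 0.1944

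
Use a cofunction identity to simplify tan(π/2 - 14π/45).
tan(π/2 - 14π/45) = cot(14π/45)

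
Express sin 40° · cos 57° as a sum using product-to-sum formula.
sin 40° cos 57° = (1/2)[sin(40°+57°) + sin(40°-57°)]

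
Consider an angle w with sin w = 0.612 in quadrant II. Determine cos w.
cos w = ±√(1 - sin²w) = -0.7909 (negative in QII)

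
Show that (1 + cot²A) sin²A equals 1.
LHS = csc²A · sin²A = (1/sin²A) · sin²A = 1 = RHS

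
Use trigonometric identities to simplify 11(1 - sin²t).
11(1 - sin²t) = 11(cos²t) (using Pythagorean identity)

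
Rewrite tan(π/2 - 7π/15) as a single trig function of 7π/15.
tan(π/2 - 7π/15) = cot(7π/15)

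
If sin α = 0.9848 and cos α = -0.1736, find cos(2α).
cos(2α) = cos²α - sin²α = -0.9397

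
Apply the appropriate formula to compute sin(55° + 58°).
sin(55° + 58°) = sin 55° cos 58° + cos 55° sin 58° = 0.9205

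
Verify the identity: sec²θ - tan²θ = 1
LHS = 1/cos²θ - sin²θ/cos²θ = (1 - sin²θ)/cos²θ = cos²θ/cos²θ = 1 = RHS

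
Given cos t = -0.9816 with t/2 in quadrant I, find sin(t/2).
sin(t/2) = ±√((1 - cos t)/2); positive since t/2 ∈ QI, so sin(t/2) = 0.9954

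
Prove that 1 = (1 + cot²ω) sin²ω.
RHS = csc²ω · sin²ω = (1/sin²ω) · sin²ω = 1 = LHS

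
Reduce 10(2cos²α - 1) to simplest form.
10(2cos²α - 1) = 10(cos(2α)) (using Double angle)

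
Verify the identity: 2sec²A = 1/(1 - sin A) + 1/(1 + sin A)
RHS = [(1 + sin A) + (1 - sin A)] / [(1 - sin A)(1 + sin A)] = 2/(1 - sin²A) = 2/cos²A = 2sec²A = LHS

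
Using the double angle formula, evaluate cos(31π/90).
cos(31π/90) = cos²31π/180 - sin²31π/180 = 0.4695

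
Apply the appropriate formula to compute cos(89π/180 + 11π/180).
cos(89π/180 + 11π/180) = cos 89π/180 cos 11π/180 - sin 89π/180 sin 11π/180 = -0.1736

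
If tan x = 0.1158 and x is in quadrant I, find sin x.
sin x = 0.115 (using tan²x + 1 = sec²x)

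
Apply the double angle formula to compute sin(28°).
sin(28°) = 2 sin 14° cos 14° = 0.4695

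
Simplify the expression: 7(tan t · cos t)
7(tan t · cos t) = 7(sin t) (using Quotient identity)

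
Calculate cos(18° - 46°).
cos(18° - 46°) = cos 18° cos 46° + sin 18° sin 46° = 0.8829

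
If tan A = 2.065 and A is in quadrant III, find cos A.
cos A = -0.4358 (using tan²A + 1 = sec²A)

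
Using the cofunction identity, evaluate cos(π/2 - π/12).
cos(π/2 - π/12) = sin(π/12) = (√6-√2)/4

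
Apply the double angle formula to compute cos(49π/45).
cos(49π/45) = cos²49π/90 - sin²49π/90 = -0.9613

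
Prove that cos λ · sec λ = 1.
LHS = cos λ · (1/cos λ) = 1 = RHS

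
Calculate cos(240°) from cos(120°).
cos(240°) = cos²120° - sin²120° = -1/2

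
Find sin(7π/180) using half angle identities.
sin(7π/180) = √((1 - cos 7π/90)/2) = 0.1219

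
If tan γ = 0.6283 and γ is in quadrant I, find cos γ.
cos γ = 0.8467 (using tan²γ + 1 = sec²γ)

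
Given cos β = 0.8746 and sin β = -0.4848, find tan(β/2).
tan(β/2) = sin β / (1 + cos β) = -0.2586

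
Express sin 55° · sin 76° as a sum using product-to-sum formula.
sin 55° sin 76° = (1/2)[cos(55°-76°) - cos(55°+76°)]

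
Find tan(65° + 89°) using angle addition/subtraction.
tan(65° + 89°) = (tan 65° + tan 89°)/(1 - tan 65° tan 89°) = -0.4877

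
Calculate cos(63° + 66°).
cos(63° + 66°) = cos 63° cos 66° - sin 63° sin 66° = -0.6293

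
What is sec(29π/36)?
sec(29π/36) = -1.221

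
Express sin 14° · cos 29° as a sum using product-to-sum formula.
sin 14° cos 29° = (1/2)[sin(14°+29°) + sin(14°-29°)]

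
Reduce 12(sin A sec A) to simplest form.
12(sin A sec A) = 12(tan A) (using Reciprocal + quotient)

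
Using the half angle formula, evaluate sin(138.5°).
sin(138.5°) = √((1 - cos 277°)/2) = 0.6626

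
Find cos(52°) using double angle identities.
cos(52°) = cos²26° - sin²26° = 0.6157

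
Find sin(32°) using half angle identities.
sin(32°) = √((1 - cos 64°)/2) = 0.5299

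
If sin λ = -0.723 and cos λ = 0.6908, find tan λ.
tan λ = sin λ / cos λ = -1.047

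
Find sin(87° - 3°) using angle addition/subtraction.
sin(87° - 3°) = sin 87° cos 3° - cos 87° sin 3° = 0.9945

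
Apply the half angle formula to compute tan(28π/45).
tan(28π/45) = sin 56π/45 / (1 + cos 56π/45) = -2.475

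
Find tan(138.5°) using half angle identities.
tan(138.5°) = sin 277° / (1 + cos 277°) = -0.8847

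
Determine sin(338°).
sin(338°) = -0.3746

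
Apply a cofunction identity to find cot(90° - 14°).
cot(90° - 14°) = tan(14°) = 0.2493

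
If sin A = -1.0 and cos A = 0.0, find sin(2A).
sin(2A) = 2 sin A cos A = 0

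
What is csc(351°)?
csc(351°) = -6.392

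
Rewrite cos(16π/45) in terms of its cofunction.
cos(16π/45) = sin(π/2 - 16π/45) = sin(13π/90)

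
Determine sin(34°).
sin(34°) = 0.5592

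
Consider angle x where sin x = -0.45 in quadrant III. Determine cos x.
cos x = ±√(1 - sin²x) = -0.893 (negative in QIII)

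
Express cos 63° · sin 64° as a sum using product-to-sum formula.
cos 63° sin 64° = (1/2)[sin(63°+64°) - sin(63°-64°)]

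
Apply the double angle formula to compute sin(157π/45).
sin(157π/45) = 2 sin 157π/90 cos 157π/90 = -0.9994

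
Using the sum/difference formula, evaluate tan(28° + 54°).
tan(28° + 54°) = (tan 28° + tan 54°)/(1 - tan 28° tan 54°) = 7.115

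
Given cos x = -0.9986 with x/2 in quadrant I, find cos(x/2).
cos(x/2) = ±√((1 + cos x)/2); positive since x/2 ∈ QI, so cos(x/2) = 0.02646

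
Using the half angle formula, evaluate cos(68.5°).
cos(68.5°) = √((1 + cos 137°)/2) = 0.3665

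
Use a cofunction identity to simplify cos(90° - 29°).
cos(90° - 29°) = sin(29°)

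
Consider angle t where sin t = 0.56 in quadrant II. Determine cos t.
cos t = ±√(1 - sin²t) = -0.8285 (negative in QII)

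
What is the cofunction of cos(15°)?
cos(15°) = sin(90° - 15°) = sin(75°)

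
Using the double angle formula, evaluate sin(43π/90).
sin(43π/90) = 2 sin 43π/180 cos 43π/180 = 0.9976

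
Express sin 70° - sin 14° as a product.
sin 70° - sin 14° = 2 cos(42°) sin(28°)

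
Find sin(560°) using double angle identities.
sin(560°) = 2 sin 280° cos 280° = -0.342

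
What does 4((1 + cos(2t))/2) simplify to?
4((1 + cos(2t))/2) = 4(cos²t) (using Power reduction)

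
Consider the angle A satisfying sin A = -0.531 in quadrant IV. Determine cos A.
cos A = √(1 - sin²A) = 0.8474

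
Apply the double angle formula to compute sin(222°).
sin(222°) = 2 sin 111° cos 111° = -0.6691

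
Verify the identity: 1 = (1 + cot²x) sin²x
RHS = csc²x · sin²x = (1/sin²x) · sin²x = 1 = LHS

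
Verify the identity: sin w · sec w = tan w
LHS = sin w · (1/cos w) = sin w/cos w = tan w = RHS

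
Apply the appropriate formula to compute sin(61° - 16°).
sin(61° - 16°) = sin 61° cos 16° - cos 61° sin 16° = √2/2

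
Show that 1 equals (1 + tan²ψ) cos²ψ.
RHS = sec²ψ · cos²ψ = (1/cos²ψ) · cos²ψ = 1 = LHS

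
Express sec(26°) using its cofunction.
sec(26°) = csc(90° - 26°) = csc(64°)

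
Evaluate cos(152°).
cos(152°) = -0.8829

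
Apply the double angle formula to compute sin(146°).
sin(146°) = 2 sin 73° cos 73° = 0.5592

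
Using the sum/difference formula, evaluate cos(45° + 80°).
cos(45° + 80°) = cos 45° cos 80° - sin 45° sin 80° = -0.5736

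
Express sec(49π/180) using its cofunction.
sec(49π/180) = csc(π/2 - 49π/180) = csc(41π/180)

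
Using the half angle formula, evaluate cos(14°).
cos(14°) = √((1 + cos 28°)/2) = 0.9703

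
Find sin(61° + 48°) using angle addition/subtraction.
sin(61° + 48°) = sin 61° cos 48° + cos 61° sin 48° = 0.9455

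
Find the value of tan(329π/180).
tan(329π/180) = -0.6009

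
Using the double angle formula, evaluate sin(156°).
sin(156°) = 2 sin 78° cos 78° = 0.4067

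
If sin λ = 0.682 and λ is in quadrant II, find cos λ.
cos λ = -0.7314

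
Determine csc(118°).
csc(118°) = 1.133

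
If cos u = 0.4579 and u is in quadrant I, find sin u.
sin u = 0.889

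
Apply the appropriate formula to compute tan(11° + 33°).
tan(11° + 33°) = (tan 11° + tan 33°)/(1 - tan 11° tan 33°) = 0.9657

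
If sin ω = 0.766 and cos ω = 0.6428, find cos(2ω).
cos(2ω) = cos²ω - sin²ω = -0.1736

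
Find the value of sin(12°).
sin(12°) = 0.2079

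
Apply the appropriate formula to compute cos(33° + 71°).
cos(33° + 71°) = cos 33° cos 71° - sin 33° sin 71° = -0.2419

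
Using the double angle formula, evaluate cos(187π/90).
cos(187π/90) = cos²187π/180 - sin²187π/180 = 0.9703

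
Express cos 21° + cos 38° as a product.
cos 21° + cos 38° = 2 cos(29.5°) cos(-8.5°)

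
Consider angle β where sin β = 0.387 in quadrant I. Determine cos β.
cos β = √(1 - sin²β) = 0.9221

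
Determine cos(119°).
cos(119°) = -0.4848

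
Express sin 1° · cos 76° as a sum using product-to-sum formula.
sin 1° cos 76° = (1/2)[sin(1°+76°) + sin(1°-76°)]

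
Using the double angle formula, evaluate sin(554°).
sin(554°) = 2 sin 277° cos 277° = -0.2419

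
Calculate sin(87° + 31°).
sin(87° + 31°) = sin 87° cos 31° + cos 87° sin 31° = 0.8829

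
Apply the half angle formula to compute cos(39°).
cos(39°) = √((1 + cos 78°)/2) = 0.7771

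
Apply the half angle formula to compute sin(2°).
sin(2°) = √((1 - cos 4°)/2) = 0.0349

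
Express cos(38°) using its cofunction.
cos(38°) = sin(90° - 38°) = sin(52°)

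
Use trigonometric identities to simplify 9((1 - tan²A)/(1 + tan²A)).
9((1 - tan²A)/(1 + tan²A)) = 9(cos(2A)) (using Double angle)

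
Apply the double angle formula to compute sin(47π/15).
sin(47π/15) = 2 sin 47π/30 cos 47π/30 = -0.4067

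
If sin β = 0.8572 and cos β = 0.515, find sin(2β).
sin(2β) = 2 sin β cos β = 0.8829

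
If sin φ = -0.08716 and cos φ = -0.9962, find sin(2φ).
sin(2φ) = 2 sin φ cos φ = 0.1737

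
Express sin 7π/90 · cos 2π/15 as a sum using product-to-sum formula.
sin 7π/90 cos 2π/15 = (1/2)[sin(7π/90+2π/15) + sin(7π/90-2π/15)]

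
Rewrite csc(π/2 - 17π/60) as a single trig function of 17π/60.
csc(π/2 - 17π/60) = sec(17π/60)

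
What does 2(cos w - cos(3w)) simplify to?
2(cos w - cos(3w)) = 2(2 sin(2w) sin w) (using Sum-to-product)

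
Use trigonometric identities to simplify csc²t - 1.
csc²t - 1 = cot²t (using Pythagorean identity)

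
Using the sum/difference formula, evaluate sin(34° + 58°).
sin(34° + 58°) = sin 34° cos 58° + cos 34° sin 58° = 0.9994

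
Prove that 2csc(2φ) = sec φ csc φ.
LHS = 2/sin(2φ) = 2/(2 sin φ cos φ) = 1/(sin φ cos φ) = (1/cos φ)(1/sin φ) = sec φ csc φ = RHS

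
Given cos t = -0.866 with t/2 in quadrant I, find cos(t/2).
cos(t/2) = ±√((1 + cos t)/2); positive since t/2 ∈ QI, so cos(t/2) = 0.2588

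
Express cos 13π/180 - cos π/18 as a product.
cos 13π/180 - cos π/18 = -2 sin(23π/360) sin(π/120)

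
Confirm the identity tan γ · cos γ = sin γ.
LHS = (sin γ/cos γ) · cos γ = sin γ = RHS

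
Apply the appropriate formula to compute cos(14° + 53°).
cos(14° + 53°) = cos 14° cos 53° - sin 14° sin 53° = 0.3907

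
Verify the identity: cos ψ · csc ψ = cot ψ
LHS = cos ψ · (1/sin ψ) = cos ψ/sin ψ = cot ψ = RHS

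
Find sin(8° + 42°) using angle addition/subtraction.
sin(8° + 42°) = sin 8° cos 42° + cos 8° sin 42° = 0.766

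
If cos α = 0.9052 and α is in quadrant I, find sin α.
sin α = 0.425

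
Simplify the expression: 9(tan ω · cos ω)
9(tan ω · cos ω) = 9(sin ω) (using Quotient identity)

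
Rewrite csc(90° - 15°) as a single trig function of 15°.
csc(90° - 15°) = sec(15°)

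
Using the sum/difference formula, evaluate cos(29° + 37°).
cos(29° + 37°) = cos 29° cos 37° - sin 29° sin 37° = 0.4067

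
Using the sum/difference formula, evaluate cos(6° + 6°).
cos(6° + 6°) = cos 6° cos 6° - sin 6° sin 6° = 0.9781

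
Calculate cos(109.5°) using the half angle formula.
cos(109.5°) = -√((1 + cos 219°)/2) = -0.3338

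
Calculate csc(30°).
csc(30°) = 2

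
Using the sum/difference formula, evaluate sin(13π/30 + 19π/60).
sin(13π/30 + 19π/60) = sin 13π/30 cos 19π/60 + cos 13π/30 sin 19π/60 = √2/2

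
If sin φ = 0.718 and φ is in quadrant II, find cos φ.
cos φ = -0.696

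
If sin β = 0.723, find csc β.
csc β = 1/sin β = 1.383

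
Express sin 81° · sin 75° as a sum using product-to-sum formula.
sin 81° sin 75° = (1/2)[cos(81°-75°) - cos(81°+75°)]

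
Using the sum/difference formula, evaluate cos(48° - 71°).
cos(48° - 71°) = cos 48° cos 71° + sin 48° sin 71° = 0.9205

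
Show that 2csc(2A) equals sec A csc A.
LHS = 2/sin(2A) = 2/(2 sin A cos A) = 1/(sin A cos A) = (1/cos A)(1/sin A) = sec A csc A = RHS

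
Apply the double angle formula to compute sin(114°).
sin(114°) = 2 sin 57° cos 57° = 0.9135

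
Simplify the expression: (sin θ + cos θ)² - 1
(sin θ + cos θ)² - 1 = sin(2θ) (using Pythagorean + double angle)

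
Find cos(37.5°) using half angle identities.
cos(37.5°) = √((1 + cos 75°)/2) = 0.7934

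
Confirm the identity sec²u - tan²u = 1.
LHS = 1/cos²u - sin²u/cos²u = (1 - sin²u)/cos²u = cos²u/cos²u = 1 = RHS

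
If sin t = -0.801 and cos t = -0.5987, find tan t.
tan t = sin t / cos t = 1.338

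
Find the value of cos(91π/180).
cos(91π/180) = -0.01745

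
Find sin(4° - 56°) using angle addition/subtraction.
sin(4° - 56°) = sin 4° cos 56° - cos 4° sin 56° = -0.788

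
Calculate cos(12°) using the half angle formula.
cos(12°) = √((1 + cos 24°)/2) = 0.9781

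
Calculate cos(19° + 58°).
cos(19° + 58°) = cos 19° cos 58° - sin 19° sin 58° = 0.225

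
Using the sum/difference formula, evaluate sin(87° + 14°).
sin(87° + 14°) = sin 87° cos 14° + cos 87° sin 14° = 0.9816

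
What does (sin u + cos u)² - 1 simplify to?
(sin u + cos u)² - 1 = sin(2u) (using Pythagorean + double angle)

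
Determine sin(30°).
sin(30°) = 1/2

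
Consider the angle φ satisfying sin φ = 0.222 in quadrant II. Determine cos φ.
cos φ = ±√(1 - sin²φ) = -0.975 (negative in QII)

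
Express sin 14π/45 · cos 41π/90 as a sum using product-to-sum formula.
sin 14π/45 cos 41π/90 = (1/2)[sin(14π/45+41π/90) + sin(14π/45-41π/90)]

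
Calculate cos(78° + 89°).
cos(78° + 89°) = cos 78° cos 89° - sin 78° sin 89° = -0.9744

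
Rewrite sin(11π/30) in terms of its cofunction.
sin(11π/30) = cos(π/2 - 11π/30) = cos(2π/15)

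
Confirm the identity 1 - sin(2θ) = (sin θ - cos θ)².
RHS = sin²θ - 2 sin θ cos θ + cos²θ = (sin²θ + cos²θ) - 2 sin θ cos θ = 1 - sin(2θ) = LHS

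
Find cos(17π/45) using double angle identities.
cos(17π/45) = cos²17π/90 - sin²17π/90 = 0.3746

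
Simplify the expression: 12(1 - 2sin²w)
12(1 - 2sin²w) = 12(cos(2w)) (using Double angle)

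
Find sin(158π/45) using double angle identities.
sin(158π/45) = 2 sin 79π/45 cos 79π/45 = -0.9994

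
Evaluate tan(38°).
tan(38°) = 0.7813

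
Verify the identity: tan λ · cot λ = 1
LHS = (sin λ/cos λ) · (cos λ/sin λ) = 1 = RHS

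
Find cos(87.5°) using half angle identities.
cos(87.5°) = √((1 + cos 175°)/2) = 0.04362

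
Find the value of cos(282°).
cos(282°) = 0.2079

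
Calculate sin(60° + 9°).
sin(60° + 9°) = sin 60° cos 9° + cos 60° sin 9° = 0.9336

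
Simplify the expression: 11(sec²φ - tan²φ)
11(sec²φ - tan²φ) = 11 (using Pythagorean identity)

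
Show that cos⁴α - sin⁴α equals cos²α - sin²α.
LHS = (cos²α - sin²α)(cos²α + sin²α) = (cos²α - sin²α) · 1 = cos²α - sin²α = RHS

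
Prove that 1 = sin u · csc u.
RHS = sin u · (1/sin u) = 1 = LHS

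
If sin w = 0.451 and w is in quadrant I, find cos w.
cos w = 0.8925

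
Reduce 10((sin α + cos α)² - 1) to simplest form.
10((sin α + cos α)² - 1) = 10(sin(2α)) (using Pythagorean + double angle)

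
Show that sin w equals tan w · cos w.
RHS = (sin w/cos w) · cos w = sin w = LHS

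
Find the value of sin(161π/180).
sin(161π/180) = 0.3256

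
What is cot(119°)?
cot(119°) = -0.5543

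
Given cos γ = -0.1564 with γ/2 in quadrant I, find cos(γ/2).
cos(γ/2) = ±√((1 + cos γ)/2); positive since γ/2 ∈ QI, so cos(γ/2) = 0.6495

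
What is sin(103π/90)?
sin(103π/90) = -0.4384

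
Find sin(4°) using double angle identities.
sin(4°) = 2 sin 2° cos 2° = 0.06976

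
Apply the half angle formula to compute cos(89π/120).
cos(89π/120) = -√((1 + cos 89π/60)/2) = -0.6884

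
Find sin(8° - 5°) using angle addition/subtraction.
sin(8° - 5°) = sin 8° cos 5° - cos 8° sin 5° = 0.05234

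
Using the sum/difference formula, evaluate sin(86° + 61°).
sin(86° + 61°) = sin 86° cos 61° + cos 86° sin 61° = 0.5446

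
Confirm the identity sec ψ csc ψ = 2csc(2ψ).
RHS = 2/sin(2ψ) = 2/(2 sin ψ cos ψ) = 1/(sin ψ cos ψ) = (1/cos ψ)(1/sin ψ) = sec ψ csc ψ = LHS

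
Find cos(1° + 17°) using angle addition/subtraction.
cos(1° + 17°) = cos 1° cos 17° - sin 1° sin 17° = 0.9511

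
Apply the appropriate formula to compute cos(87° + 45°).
cos(87° + 45°) = cos 87° cos 45° - sin 87° sin 45° = -0.6691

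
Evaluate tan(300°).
tan(300°) = -√3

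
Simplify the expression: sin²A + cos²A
sin²A + cos²A = 1 (using Pythagorean identity)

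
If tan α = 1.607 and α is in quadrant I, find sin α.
sin α = 0.849 (using tan²α + 1 = sec²α)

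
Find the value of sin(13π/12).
sin(13π/12) = -(√6-√2)/4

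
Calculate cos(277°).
cos(277°) = 0.1219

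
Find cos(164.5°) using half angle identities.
cos(164.5°) = -√((1 + cos 329°)/2) = -0.9636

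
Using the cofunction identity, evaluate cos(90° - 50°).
cos(90° - 50°) = sin(50°) = 0.766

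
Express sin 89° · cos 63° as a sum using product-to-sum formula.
sin 89° cos 63° = (1/2)[sin(89°+63°) + sin(89°-63°)]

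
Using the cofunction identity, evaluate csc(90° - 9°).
csc(90° - 9°) = sec(9°) = 1.012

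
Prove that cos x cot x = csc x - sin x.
RHS = 1/sin x - sin x = (1 - sin²x)/sin x = cos²x/sin x = cos x · (cos x/sin x) = cos x cot x = LHS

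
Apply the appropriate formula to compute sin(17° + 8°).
sin(17° + 8°) = sin 17° cos 8° + cos 17° sin 8° = 0.4226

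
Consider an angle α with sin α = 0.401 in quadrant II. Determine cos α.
cos α = ±√(1 - sin²α) = -0.9161 (negative in QII)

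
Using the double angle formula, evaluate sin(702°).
sin(702°) = 2 sin 351° cos 351° = -0.309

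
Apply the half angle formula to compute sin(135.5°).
sin(135.5°) = √((1 - cos 271°)/2) = 0.7009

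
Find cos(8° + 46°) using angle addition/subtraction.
cos(8° + 46°) = cos 8° cos 46° - sin 8° sin 46° = 0.5878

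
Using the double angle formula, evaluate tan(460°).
tan(460°) = 2 tan 230° / (1 - tan²230°) = -5.671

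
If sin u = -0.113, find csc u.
csc u = 1/sin u = -8.85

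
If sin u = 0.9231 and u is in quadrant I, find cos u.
cos u = 0.3846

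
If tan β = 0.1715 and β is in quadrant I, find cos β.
cos β = 0.9856 (using tan²β + 1 = sec²β)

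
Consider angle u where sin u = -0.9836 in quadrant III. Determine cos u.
cos u = ±√(1 - sin²u) = -0.1804 (negative in QIII)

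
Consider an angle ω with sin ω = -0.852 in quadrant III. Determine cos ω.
cos ω = ±√(1 - sin²ω) = -0.5235 (negative in QIII)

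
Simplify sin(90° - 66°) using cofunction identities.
sin(90° - 66°) = cos(66°)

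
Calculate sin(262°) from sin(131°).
sin(262°) = 2 sin 131° cos 131° = -0.9903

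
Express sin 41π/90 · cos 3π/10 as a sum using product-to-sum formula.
sin 41π/90 cos 3π/10 = (1/2)[sin(41π/90+3π/10) + sin(41π/90-3π/10)]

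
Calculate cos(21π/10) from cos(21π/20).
cos(21π/10) = cos²21π/20 - sin²21π/20 = 0.9511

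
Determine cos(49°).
cos(49°) = 0.6561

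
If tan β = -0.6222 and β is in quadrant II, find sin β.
sin β = 0.5283 (using tan²β + 1 = sec²β)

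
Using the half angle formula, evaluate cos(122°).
cos(122°) = -√((1 + cos 244°)/2) = -0.5299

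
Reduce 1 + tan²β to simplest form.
1 + tan²β = sec²β (using Pythagorean identity)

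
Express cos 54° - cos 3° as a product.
cos 54° - cos 3° = -2 sin(28.5°) sin(25.5°)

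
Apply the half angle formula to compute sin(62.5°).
sin(62.5°) = √((1 - cos 125°)/2) = 0.887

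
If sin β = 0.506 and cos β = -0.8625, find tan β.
tan β = sin β / cos β = -0.5867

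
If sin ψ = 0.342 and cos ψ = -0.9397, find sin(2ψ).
sin(2ψ) = 2 sin ψ cos ψ = -0.6428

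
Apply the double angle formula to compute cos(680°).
cos(680°) = 2cos²340° - 1 = 0.766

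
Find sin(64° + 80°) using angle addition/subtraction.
sin(64° + 80°) = sin 64° cos 80° + cos 64° sin 80° = 0.5878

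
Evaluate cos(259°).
cos(259°) = -0.1908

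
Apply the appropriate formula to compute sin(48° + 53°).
sin(48° + 53°) = sin 48° cos 53° + cos 48° sin 53° = 0.9816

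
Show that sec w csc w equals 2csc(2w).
RHS = 2/sin(2w) = 2/(2 sin w cos w) = 1/(sin w cos w) = (1/cos w)(1/sin w) = sec w csc w = LHS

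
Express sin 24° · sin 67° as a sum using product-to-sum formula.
sin 24° sin 67° = (1/2)[cos(24°-67°) - cos(24°+67°)]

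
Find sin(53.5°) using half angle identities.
sin(53.5°) = √((1 - cos 107°)/2) = 0.8039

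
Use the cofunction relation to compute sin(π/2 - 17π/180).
sin(π/2 - 17π/180) = cos(17π/180) = 0.9563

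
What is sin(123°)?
sin(123°) = 0.8387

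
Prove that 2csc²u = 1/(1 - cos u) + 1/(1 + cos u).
RHS = [(1 + cos u) + (1 - cos u)] / [(1 - cos u)(1 + cos u)] = 2/(1 - cos²u) = 2/sin²u = 2csc²u = LHS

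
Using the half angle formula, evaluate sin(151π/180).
sin(151π/180) = √((1 - cos 151π/90)/2) = 0.4848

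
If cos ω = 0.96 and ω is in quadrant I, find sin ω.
sin ω = 0.28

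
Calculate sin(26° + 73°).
sin(26° + 73°) = sin 26° cos 73° + cos 26° sin 73° = 0.9877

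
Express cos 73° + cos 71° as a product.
cos 73° + cos 71° = 2 cos(72°) cos(1°)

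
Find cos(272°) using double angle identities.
cos(272°) = cos²136° - sin²136° = 0.0349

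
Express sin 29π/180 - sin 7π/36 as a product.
sin 29π/180 - sin 7π/36 = 2 cos(8π/45) sin(-π/60)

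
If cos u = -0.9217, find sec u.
sec u = 1/cos u = -1.085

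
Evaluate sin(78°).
sin(78°) = 0.9781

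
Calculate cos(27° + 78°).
cos(27° + 78°) = cos 27° cos 78° - sin 27° sin 78° = -(√6-√2)/4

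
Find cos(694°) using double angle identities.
cos(694°) = 2cos²347° - 1 = 0.8988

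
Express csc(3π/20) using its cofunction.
csc(3π/20) = sec(π/2 - 3π/20) = sec(7π/20)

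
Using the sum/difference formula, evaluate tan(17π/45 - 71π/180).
tan(17π/45 - 71π/180) = (tan 17π/45 - tan 71π/180)/(1 + tan 17π/45 tan 71π/180) = -0.05241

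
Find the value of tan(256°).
tan(256°) = 4.011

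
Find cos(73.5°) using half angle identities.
cos(73.5°) = √((1 + cos 147°)/2) = 0.284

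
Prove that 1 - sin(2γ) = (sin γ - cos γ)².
RHS = sin²γ - 2 sin γ cos γ + cos²γ = (sin²γ + cos²γ) - 2 sin γ cos γ = 1 - sin(2γ) = LHS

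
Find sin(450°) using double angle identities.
sin(450°) = 2 sin 225° cos 225° = 1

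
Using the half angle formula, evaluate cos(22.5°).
cos(22.5°) = √((1 + cos 45°)/2) = √(2+√2)/2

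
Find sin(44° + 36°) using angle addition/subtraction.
sin(44° + 36°) = sin 44° cos 36° + cos 44° sin 36° = 0.9848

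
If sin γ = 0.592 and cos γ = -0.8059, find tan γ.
tan γ = sin γ / cos γ = -0.7346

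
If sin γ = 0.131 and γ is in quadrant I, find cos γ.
cos γ = 0.9914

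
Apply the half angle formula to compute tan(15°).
tan(15°) = sin 30° / (1 + cos 30°) = 2-√3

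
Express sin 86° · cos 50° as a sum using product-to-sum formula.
sin 86° cos 50° = (1/2)[sin(86°+50°) + sin(86°-50°)]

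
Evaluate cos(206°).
cos(206°) = -0.8988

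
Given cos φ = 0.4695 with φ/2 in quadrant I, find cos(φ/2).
cos(φ/2) = ±√((1 + cos φ)/2); positive since φ/2 ∈ QI, so cos(φ/2) = 0.8572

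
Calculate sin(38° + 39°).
sin(38° + 39°) = sin 38° cos 39° + cos 38° sin 39° = 0.9744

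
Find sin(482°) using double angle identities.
sin(482°) = 2 sin 241° cos 241° = 0.848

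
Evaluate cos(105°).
cos(105°) = -(√6-√2)/4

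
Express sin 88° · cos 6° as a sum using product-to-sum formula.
sin 88° cos 6° = (1/2)[sin(88°+6°) + sin(88°-6°)]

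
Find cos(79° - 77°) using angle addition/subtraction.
cos(79° - 77°) = cos 79° cos 77° + sin 79° sin 77° = 0.9994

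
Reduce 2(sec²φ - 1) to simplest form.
2(sec²φ - 1) = 2(tan²φ) (using Pythagorean identity)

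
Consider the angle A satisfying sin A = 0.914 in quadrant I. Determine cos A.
cos A = √(1 - sin²A) = 0.4057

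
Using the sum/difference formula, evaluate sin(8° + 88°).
sin(8° + 88°) = sin 8° cos 88° + cos 8° sin 88° = 0.9945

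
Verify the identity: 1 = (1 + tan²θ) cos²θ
RHS = sec²θ · cos²θ = (1/cos²θ) · cos²θ = 1 = LHS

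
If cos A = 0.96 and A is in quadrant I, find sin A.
sin A = 0.28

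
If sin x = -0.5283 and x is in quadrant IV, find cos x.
cos x = 0.8491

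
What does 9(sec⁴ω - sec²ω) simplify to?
9(sec⁴ω - sec²ω) = 9(tan⁴ω + tan²ω) (using Pythagorean)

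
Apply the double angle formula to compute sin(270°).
sin(270°) = 2 sin 135° cos 135° = -1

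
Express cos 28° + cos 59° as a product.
cos 28° + cos 59° = 2 cos(43.5°) cos(-15.5°)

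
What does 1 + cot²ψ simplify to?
1 + cot²ψ = csc²ψ (using Pythagorean identity)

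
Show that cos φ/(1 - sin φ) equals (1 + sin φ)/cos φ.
RHS = (1 + sin φ)(1 - sin φ) / (cos φ(1 - sin φ)) = (1 - sin²φ) / (cos φ(1 - sin φ)) = cos²φ / (cos φ(1 - sin φ)) = cos φ/(1 - sin φ) = LHS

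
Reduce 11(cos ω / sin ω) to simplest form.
11(cos ω / sin ω) = 11(cot ω) (using Quotient identity)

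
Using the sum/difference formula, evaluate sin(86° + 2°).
sin(86° + 2°) = sin 86° cos 2° + cos 86° sin 2° = 0.9994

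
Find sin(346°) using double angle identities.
sin(346°) = 2 sin 173° cos 173° = -0.2419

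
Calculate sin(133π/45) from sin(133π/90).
sin(133π/45) = 2 sin 133π/90 cos 133π/90 = 0.1392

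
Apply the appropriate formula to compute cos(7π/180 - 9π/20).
cos(7π/180 - 9π/20) = cos 7π/180 cos 9π/20 + sin 7π/180 sin 9π/20 = 0.2756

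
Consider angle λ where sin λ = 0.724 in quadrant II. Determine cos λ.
cos λ = ±√(1 - sin²λ) = -0.6898 (negative in QII)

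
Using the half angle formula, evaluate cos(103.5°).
cos(103.5°) = -√((1 + cos 207°)/2) = -0.2334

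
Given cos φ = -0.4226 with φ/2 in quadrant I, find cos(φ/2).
cos(φ/2) = ±√((1 + cos φ)/2); positive since φ/2 ∈ QI, so cos(φ/2) = 0.5373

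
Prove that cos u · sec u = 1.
LHS = cos u · (1/cos u) = 1 = RHS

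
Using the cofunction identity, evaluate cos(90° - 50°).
cos(90° - 50°) = sin(50°) = 0.766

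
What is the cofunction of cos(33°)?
cos(33°) = sin(90° - 33°) = sin(57°)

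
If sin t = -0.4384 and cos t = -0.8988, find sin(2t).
sin(2t) = 2 sin t cos t = 0.7881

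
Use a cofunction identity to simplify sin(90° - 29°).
sin(90° - 29°) = cos(29°)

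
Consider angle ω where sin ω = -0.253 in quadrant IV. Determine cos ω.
cos ω = √(1 - sin²ω) = 0.9675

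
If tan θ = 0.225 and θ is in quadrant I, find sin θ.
sin θ = 0.2195 (using tan²θ + 1 = sec²θ)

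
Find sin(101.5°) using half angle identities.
sin(101.5°) = √((1 - cos 203°)/2) = 0.9799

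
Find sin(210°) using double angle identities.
sin(210°) = 2 sin 105° cos 105° = -1/2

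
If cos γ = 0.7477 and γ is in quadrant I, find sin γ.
sin γ = 0.664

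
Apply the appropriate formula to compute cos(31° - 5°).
cos(31° - 5°) = cos 31° cos 5° + sin 31° sin 5° = 0.8988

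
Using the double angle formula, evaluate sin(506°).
sin(506°) = 2 sin 253° cos 253° = 0.5592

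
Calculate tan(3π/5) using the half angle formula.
tan(3π/5) = sin 6π/5 / (1 + cos 6π/5) = -3.078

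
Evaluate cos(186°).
cos(186°) = -0.9945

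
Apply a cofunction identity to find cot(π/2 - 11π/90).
cot(π/2 - 11π/90) = tan(11π/90) = 0.404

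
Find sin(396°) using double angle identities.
sin(396°) = 2 sin 198° cos 198° = 0.5878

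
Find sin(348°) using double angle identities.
sin(348°) = 2 sin 174° cos 174° = -0.2079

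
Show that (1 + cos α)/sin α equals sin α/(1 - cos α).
RHS = sin α(1 + cos α) / ((1 - cos α)(1 + cos α)) = sin α(1 + cos α) / (1 - cos²α) = sin α(1 + cos α) / sin²α = (1 + cos α)/sin α = LHS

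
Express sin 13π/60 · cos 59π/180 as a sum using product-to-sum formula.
sin 13π/60 cos 59π/180 = (1/2)[sin(13π/60+59π/180) + sin(13π/60-59π/180)]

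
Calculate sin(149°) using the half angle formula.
sin(149°) = √((1 - cos 298°)/2) = 0.515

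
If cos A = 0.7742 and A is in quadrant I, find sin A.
sin A = 0.6329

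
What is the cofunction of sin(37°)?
sin(37°) = cos(90° - 37°) = cos(53°)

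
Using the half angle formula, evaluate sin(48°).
sin(48°) = √((1 - cos 96°)/2) = 0.7431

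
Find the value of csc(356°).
csc(356°) = -14.34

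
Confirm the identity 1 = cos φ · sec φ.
RHS = cos φ · (1/cos φ) = 1 = LHS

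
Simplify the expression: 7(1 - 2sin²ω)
7(1 - 2sin²ω) = 7(cos(2ω)) (using Double angle)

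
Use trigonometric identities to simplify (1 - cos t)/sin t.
(1 - cos t)/sin t = tan(t/2) (using Half angle)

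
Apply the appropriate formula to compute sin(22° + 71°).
sin(22° + 71°) = sin 22° cos 71° + cos 22° sin 71° = 0.9986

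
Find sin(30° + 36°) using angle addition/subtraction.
sin(30° + 36°) = sin 30° cos 36° + cos 30° sin 36° = 0.9135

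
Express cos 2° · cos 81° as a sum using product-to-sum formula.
cos 2° cos 81° = (1/2)[cos(2°-81°) + cos(2°+81°)]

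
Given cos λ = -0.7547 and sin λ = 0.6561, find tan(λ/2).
tan(λ/2) = sin λ / (1 + cos λ) = 2.675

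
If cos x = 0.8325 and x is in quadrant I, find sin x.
sin x = 0.554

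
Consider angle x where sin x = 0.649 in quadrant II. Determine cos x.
cos x = ±√(1 - sin²x) = -0.7608 (negative in QII)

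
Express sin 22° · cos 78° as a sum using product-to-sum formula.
sin 22° cos 78° = (1/2)[sin(22°+78°) + sin(22°-78°)]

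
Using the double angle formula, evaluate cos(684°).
cos(684°) = cos²342° - sin²342° = 0.809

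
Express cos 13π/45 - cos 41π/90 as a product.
cos 13π/45 - cos 41π/90 = -2 sin(67π/180) sin(-π/12)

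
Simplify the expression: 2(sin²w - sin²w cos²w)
2(sin²w - sin²w cos²w) = 2(sin⁴w) (using Factoring)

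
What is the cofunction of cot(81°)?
cot(81°) = tan(90° - 81°) = tan(9°)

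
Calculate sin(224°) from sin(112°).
sin(224°) = 2 sin 112° cos 112° = -0.6947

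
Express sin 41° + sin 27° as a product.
sin 41° + sin 27° = 2 sin(34°) cos(7°)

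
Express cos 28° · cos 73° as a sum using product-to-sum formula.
cos 28° cos 73° = (1/2)[cos(28°-73°) + cos(28°+73°)]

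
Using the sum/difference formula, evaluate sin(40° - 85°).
sin(40° - 85°) = sin 40° cos 85° - cos 40° sin 85° = -√2/2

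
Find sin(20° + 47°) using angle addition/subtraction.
sin(20° + 47°) = sin 20° cos 47° + cos 20° sin 47° = 0.9205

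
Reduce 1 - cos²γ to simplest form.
1 - cos²γ = sin²γ (using Pythagorean identity)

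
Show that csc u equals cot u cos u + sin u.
RHS = cos²u/sin u + sin u = (cos²u + sin²u)/sin u = 1/sin u = csc u = LHS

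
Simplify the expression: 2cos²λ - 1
2cos²λ - 1 = cos(2λ) (using Double angle)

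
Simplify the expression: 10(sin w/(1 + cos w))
10(sin w/(1 + cos w)) = 10(tan(w/2)) (using Half angle)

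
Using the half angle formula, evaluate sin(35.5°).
sin(35.5°) = √((1 - cos 71°)/2) = 0.5807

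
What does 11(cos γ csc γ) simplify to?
11(cos γ csc γ) = 11(cot γ) (using Reciprocal + quotient)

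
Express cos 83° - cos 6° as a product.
cos 83° - cos 6° = -2 sin(44.5°) sin(38.5°)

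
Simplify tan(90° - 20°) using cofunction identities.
tan(90° - 20°) = cot(20°)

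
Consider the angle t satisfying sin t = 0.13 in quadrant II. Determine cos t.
cos t = ±√(1 - sin²t) = -0.9915 (negative in QII)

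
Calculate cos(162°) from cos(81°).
cos(162°) = cos²81° - sin²81° = -0.9511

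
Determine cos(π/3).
cos(π/3) = 1/2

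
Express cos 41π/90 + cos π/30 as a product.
cos 41π/90 + cos π/30 = 2 cos(11π/45) cos(19π/90)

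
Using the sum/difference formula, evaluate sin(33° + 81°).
sin(33° + 81°) = sin 33° cos 81° + cos 33° sin 81° = 0.9135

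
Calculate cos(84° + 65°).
cos(84° + 65°) = cos 84° cos 65° - sin 84° sin 65° = -0.8572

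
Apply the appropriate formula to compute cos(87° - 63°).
cos(87° - 63°) = cos 87° cos 63° + sin 87° sin 63° = 0.9135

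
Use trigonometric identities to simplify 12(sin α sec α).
12(sin α sec α) = 12(tan α) (using Reciprocal + quotient)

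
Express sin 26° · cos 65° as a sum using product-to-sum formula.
sin 26° cos 65° = (1/2)[sin(26°+65°) + sin(26°-65°)]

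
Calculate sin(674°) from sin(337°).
sin(674°) = 2 sin 337° cos 337° = -0.7193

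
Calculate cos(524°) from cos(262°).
cos(524°) = cos²262° - sin²262° = -0.9613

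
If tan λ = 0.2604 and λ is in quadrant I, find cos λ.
cos λ = 0.9677 (using tan²λ + 1 = sec²λ)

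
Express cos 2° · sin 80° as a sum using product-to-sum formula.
cos 2° sin 80° = (1/2)[sin(2°+80°) - sin(2°-80°)]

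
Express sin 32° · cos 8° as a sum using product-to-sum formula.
sin 32° cos 8° = (1/2)[sin(32°+8°) + sin(32°-8°)]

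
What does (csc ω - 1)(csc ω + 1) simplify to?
(csc ω - 1)(csc ω + 1) = cot²ω (using Diff. of squares)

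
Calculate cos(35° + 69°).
cos(35° + 69°) = cos 35° cos 69° - sin 35° sin 69° = -0.2419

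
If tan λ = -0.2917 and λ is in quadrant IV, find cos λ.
cos λ = 0.96 (using tan²λ + 1 = sec²λ)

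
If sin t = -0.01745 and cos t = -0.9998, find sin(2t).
sin(2t) = 2 sin t cos t = 0.03489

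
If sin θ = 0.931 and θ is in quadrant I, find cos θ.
cos θ = 0.365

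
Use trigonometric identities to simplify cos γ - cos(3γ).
cos γ - cos(3γ) = 2 sin(2γ) sin γ (using Sum-to-product)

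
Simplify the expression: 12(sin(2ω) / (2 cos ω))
12(sin(2ω) / (2 cos ω)) = 12(sin ω) (using Double angle)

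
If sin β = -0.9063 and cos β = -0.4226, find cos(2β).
cos(2β) = cos²β - sin²β = -0.6428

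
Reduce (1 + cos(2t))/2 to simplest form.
(1 + cos(2t))/2 = cos²t (using Power reduction)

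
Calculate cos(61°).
cos(61°) = 0.4848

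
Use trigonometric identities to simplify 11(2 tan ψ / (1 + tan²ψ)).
11(2 tan ψ / (1 + tan²ψ)) = 11(sin(2ψ)) (using Double angle)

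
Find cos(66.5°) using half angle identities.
cos(66.5°) = √((1 + cos 133°)/2) = 0.3987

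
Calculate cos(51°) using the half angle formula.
cos(51°) = √((1 + cos 102°)/2) = 0.6293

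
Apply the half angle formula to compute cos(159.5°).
cos(159.5°) = -√((1 + cos 319°)/2) = -0.9367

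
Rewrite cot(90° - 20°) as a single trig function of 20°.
cot(90° - 20°) = tan(20°)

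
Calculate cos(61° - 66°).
cos(61° - 66°) = cos 61° cos 66° + sin 61° sin 66° = 0.9962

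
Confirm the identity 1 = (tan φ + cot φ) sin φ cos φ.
RHS = (sin φ/cos φ + cos φ/sin φ) sin φ cos φ = ((sin²φ + cos²φ)/(sin φ cos φ)) · sin φ cos φ = sin²φ + cos²φ = 1 = LHS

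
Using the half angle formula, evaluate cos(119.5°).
cos(119.5°) = -√((1 + cos 239°)/2) = -0.4924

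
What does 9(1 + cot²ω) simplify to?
9(1 + cot²ω) = 9(csc²ω) (using Pythagorean identity)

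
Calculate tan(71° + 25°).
tan(71° + 25°) = (tan 71° + tan 25°)/(1 - tan 71° tan 25°) = -9.514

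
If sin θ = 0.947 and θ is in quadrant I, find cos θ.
cos θ = 0.3212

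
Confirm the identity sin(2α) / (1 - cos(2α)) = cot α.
LHS = 2 sin α cos α / (2sin²α) = cos α/sin α = cot α = RHS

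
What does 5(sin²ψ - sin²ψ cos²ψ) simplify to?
5(sin²ψ - sin²ψ cos²ψ) = 5(sin⁴ψ) (using Factoring)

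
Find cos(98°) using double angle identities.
cos(98°) = cos²49° - sin²49° = -0.1392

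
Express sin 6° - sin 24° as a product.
sin 6° - sin 24° = 2 cos(15°) sin(-9°)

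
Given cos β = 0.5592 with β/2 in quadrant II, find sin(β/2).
sin(β/2) = ±√((1 - cos β)/2); positive since β/2 ∈ QII, so sin(β/2) = 0.4695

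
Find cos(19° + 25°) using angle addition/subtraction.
cos(19° + 25°) = cos 19° cos 25° - sin 19° sin 25° = 0.7193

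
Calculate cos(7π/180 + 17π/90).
cos(7π/180 + 17π/90) = cos 7π/180 cos 17π/90 - sin 7π/180 sin 17π/90 = 0.7547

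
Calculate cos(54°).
cos(54°) = 0.5878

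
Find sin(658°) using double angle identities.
sin(658°) = 2 sin 329° cos 329° = -0.8829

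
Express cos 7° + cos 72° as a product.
cos 7° + cos 72° = 2 cos(39.5°) cos(-32.5°)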